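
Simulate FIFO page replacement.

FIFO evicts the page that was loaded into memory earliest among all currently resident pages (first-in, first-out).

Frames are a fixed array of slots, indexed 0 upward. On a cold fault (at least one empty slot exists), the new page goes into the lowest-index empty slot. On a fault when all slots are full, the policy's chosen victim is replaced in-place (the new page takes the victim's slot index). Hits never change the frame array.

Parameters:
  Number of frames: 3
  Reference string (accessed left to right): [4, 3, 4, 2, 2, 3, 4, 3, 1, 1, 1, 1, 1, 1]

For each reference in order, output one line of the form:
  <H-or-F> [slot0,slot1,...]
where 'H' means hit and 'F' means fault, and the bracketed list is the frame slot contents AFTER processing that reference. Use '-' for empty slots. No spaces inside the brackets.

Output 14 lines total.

F [4,-,-]
F [4,3,-]
H [4,3,-]
F [4,3,2]
H [4,3,2]
H [4,3,2]
H [4,3,2]
H [4,3,2]
F [1,3,2]
H [1,3,2]
H [1,3,2]
H [1,3,2]
H [1,3,2]
H [1,3,2]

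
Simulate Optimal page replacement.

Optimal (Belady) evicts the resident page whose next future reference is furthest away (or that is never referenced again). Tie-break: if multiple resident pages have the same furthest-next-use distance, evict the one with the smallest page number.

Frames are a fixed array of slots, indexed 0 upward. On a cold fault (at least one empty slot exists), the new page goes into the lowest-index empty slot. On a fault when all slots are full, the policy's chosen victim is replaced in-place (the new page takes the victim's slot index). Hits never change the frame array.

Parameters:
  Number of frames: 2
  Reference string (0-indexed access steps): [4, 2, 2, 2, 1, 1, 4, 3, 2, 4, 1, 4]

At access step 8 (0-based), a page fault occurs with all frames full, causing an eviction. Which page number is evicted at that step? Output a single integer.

Answer: 3

Derivation:
Step 0: ref 4 -> FAULT, frames=[4,-]
Step 1: ref 2 -> FAULT, frames=[4,2]
Step 2: ref 2 -> HIT, frames=[4,2]
Step 3: ref 2 -> HIT, frames=[4,2]
Step 4: ref 1 -> FAULT, evict 2, frames=[4,1]
Step 5: ref 1 -> HIT, frames=[4,1]
Step 6: ref 4 -> HIT, frames=[4,1]
Step 7: ref 3 -> FAULT, evict 1, frames=[4,3]
Step 8: ref 2 -> FAULT, evict 3, frames=[4,2]
At step 8: evicted page 3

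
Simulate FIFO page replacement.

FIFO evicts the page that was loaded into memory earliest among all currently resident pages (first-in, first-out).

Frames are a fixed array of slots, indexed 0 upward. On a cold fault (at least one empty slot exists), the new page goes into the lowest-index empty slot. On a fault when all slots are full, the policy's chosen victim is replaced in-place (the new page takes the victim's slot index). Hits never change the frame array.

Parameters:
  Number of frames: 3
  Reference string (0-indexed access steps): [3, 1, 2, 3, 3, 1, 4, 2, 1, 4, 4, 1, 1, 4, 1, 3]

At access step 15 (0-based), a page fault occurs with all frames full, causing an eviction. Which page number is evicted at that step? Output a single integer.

Answer: 1

Derivation:
Step 0: ref 3 -> FAULT, frames=[3,-,-]
Step 1: ref 1 -> FAULT, frames=[3,1,-]
Step 2: ref 2 -> FAULT, frames=[3,1,2]
Step 3: ref 3 -> HIT, frames=[3,1,2]
Step 4: ref 3 -> HIT, frames=[3,1,2]
Step 5: ref 1 -> HIT, frames=[3,1,2]
Step 6: ref 4 -> FAULT, evict 3, frames=[4,1,2]
Step 7: ref 2 -> HIT, frames=[4,1,2]
Step 8: ref 1 -> HIT, frames=[4,1,2]
Step 9: ref 4 -> HIT, frames=[4,1,2]
Step 10: ref 4 -> HIT, frames=[4,1,2]
Step 11: ref 1 -> HIT, frames=[4,1,2]
Step 12: ref 1 -> HIT, frames=[4,1,2]
Step 13: ref 4 -> HIT, frames=[4,1,2]
Step 14: ref 1 -> HIT, frames=[4,1,2]
Step 15: ref 3 -> FAULT, evict 1, frames=[4,3,2]
At step 15: evicted page 1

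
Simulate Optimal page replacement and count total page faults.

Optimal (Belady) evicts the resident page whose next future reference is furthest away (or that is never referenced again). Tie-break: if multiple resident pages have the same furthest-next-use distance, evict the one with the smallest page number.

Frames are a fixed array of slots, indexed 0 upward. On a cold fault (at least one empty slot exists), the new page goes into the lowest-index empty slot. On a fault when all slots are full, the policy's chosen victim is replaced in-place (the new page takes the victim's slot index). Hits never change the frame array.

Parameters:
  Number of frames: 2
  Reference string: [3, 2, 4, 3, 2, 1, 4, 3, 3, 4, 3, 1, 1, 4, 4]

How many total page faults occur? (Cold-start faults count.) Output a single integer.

Answer: 7

Derivation:
Step 0: ref 3 → FAULT, frames=[3,-]
Step 1: ref 2 → FAULT, frames=[3,2]
Step 2: ref 4 → FAULT (evict 2), frames=[3,4]
Step 3: ref 3 → HIT, frames=[3,4]
Step 4: ref 2 → FAULT (evict 3), frames=[2,4]
Step 5: ref 1 → FAULT (evict 2), frames=[1,4]
Step 6: ref 4 → HIT, frames=[1,4]
Step 7: ref 3 → FAULT (evict 1), frames=[3,4]
Step 8: ref 3 → HIT, frames=[3,4]
Step 9: ref 4 → HIT, frames=[3,4]
Step 10: ref 3 → HIT, frames=[3,4]
Step 11: ref 1 → FAULT (evict 3), frames=[1,4]
Step 12: ref 1 → HIT, frames=[1,4]
Step 13: ref 4 → HIT, frames=[1,4]
Step 14: ref 4 → HIT, frames=[1,4]
Total faults: 7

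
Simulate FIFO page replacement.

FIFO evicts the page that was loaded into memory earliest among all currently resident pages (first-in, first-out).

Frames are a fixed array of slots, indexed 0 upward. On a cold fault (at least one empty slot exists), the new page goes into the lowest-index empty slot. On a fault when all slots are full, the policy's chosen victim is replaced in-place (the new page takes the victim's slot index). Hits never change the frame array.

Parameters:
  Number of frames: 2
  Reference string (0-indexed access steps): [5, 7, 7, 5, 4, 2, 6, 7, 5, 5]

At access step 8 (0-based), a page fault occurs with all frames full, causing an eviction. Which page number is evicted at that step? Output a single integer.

Answer: 6

Derivation:
Step 0: ref 5 -> FAULT, frames=[5,-]
Step 1: ref 7 -> FAULT, frames=[5,7]
Step 2: ref 7 -> HIT, frames=[5,7]
Step 3: ref 5 -> HIT, frames=[5,7]
Step 4: ref 4 -> FAULT, evict 5, frames=[4,7]
Step 5: ref 2 -> FAULT, evict 7, frames=[4,2]
Step 6: ref 6 -> FAULT, evict 4, frames=[6,2]
Step 7: ref 7 -> FAULT, evict 2, frames=[6,7]
Step 8: ref 5 -> FAULT, evict 6, frames=[5,7]
At step 8: evicted page 6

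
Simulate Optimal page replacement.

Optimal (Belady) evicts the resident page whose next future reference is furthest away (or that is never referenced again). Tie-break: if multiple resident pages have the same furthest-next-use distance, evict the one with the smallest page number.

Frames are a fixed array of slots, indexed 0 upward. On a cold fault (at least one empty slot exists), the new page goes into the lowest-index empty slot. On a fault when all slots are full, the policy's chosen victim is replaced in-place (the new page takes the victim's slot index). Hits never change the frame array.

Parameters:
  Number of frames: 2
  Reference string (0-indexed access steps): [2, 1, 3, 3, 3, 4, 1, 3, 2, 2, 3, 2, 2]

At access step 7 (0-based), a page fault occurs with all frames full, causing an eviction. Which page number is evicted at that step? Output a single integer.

Step 0: ref 2 -> FAULT, frames=[2,-]
Step 1: ref 1 -> FAULT, frames=[2,1]
Step 2: ref 3 -> FAULT, evict 2, frames=[3,1]
Step 3: ref 3 -> HIT, frames=[3,1]
Step 4: ref 3 -> HIT, frames=[3,1]
Step 5: ref 4 -> FAULT, evict 3, frames=[4,1]
Step 6: ref 1 -> HIT, frames=[4,1]
Step 7: ref 3 -> FAULT, evict 1, frames=[4,3]
At step 7: evicted page 1

Answer: 1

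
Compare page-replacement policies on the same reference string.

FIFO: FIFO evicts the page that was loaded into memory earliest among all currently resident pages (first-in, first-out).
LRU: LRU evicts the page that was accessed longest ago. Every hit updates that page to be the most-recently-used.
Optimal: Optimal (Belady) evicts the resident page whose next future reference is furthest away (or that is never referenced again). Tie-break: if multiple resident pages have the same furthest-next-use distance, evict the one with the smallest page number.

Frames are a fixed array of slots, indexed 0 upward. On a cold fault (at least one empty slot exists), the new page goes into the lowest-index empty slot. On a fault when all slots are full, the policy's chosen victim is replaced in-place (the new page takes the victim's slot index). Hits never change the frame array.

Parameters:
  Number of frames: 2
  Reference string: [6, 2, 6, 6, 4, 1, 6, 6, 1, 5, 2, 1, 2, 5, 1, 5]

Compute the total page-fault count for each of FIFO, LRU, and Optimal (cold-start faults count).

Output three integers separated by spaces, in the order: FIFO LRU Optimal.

Answer: 9 10 7

Derivation:
--- FIFO ---
  step 0: ref 6 -> FAULT, frames=[6,-] (faults so far: 1)
  step 1: ref 2 -> FAULT, frames=[6,2] (faults so far: 2)
  step 2: ref 6 -> HIT, frames=[6,2] (faults so far: 2)
  step 3: ref 6 -> HIT, frames=[6,2] (faults so far: 2)
  step 4: ref 4 -> FAULT, evict 6, frames=[4,2] (faults so far: 3)
  step 5: ref 1 -> FAULT, evict 2, frames=[4,1] (faults so far: 4)
  step 6: ref 6 -> FAULT, evict 4, frames=[6,1] (faults so far: 5)
  step 7: ref 6 -> HIT, frames=[6,1] (faults so far: 5)
  step 8: ref 1 -> HIT, frames=[6,1] (faults so far: 5)
  step 9: ref 5 -> FAULT, evict 1, frames=[6,5] (faults so far: 6)
  step 10: ref 2 -> FAULT, evict 6, frames=[2,5] (faults so far: 7)
  step 11: ref 1 -> FAULT, evict 5, frames=[2,1] (faults so far: 8)
  step 12: ref 2 -> HIT, frames=[2,1] (faults so far: 8)
  step 13: ref 5 -> FAULT, evict 2, frames=[5,1] (faults so far: 9)
  step 14: ref 1 -> HIT, frames=[5,1] (faults so far: 9)
  step 15: ref 5 -> HIT, frames=[5,1] (faults so far: 9)
  FIFO total faults: 9
--- LRU ---
  step 0: ref 6 -> FAULT, frames=[6,-] (faults so far: 1)
  step 1: ref 2 -> FAULT, frames=[6,2] (faults so far: 2)
  step 2: ref 6 -> HIT, frames=[6,2] (faults so far: 2)
  step 3: ref 6 -> HIT, frames=[6,2] (faults so far: 2)
  step 4: ref 4 -> FAULT, evict 2, frames=[6,4] (faults so far: 3)
  step 5: ref 1 -> FAULT, evict 6, frames=[1,4] (faults so far: 4)
  step 6: ref 6 -> FAULT, evict 4, frames=[1,6] (faults so far: 5)
  step 7: ref 6 -> HIT, frames=[1,6] (faults so far: 5)
  step 8: ref 1 -> HIT, frames=[1,6] (faults so far: 5)
  step 9: ref 5 -> FAULT, evict 6, frames=[1,5] (faults so far: 6)
  step 10: ref 2 -> FAULT, evict 1, frames=[2,5] (faults so far: 7)
  step 11: ref 1 -> FAULT, evict 5, frames=[2,1] (faults so far: 8)
  step 12: ref 2 -> HIT, frames=[2,1] (faults so far: 8)
  step 13: ref 5 -> FAULT, evict 1, frames=[2,5] (faults so far: 9)
  step 14: ref 1 -> FAULT, evict 2, frames=[1,5] (faults so far: 10)
  step 15: ref 5 -> HIT, frames=[1,5] (faults so far: 10)
  LRU total faults: 10
--- Optimal ---
  step 0: ref 6 -> FAULT, frames=[6,-] (faults so far: 1)
  step 1: ref 2 -> FAULT, frames=[6,2] (faults so far: 2)
  step 2: ref 6 -> HIT, frames=[6,2] (faults so far: 2)
  step 3: ref 6 -> HIT, frames=[6,2] (faults so far: 2)
  step 4: ref 4 -> FAULT, evict 2, frames=[6,4] (faults so far: 3)
  step 5: ref 1 -> FAULT, evict 4, frames=[6,1] (faults so far: 4)
  step 6: ref 6 -> HIT, frames=[6,1] (faults so far: 4)
  step 7: ref 6 -> HIT, frames=[6,1] (faults so far: 4)
  step 8: ref 1 -> HIT, frames=[6,1] (faults so far: 4)
  step 9: ref 5 -> FAULT, evict 6, frames=[5,1] (faults so far: 5)
  step 10: ref 2 -> FAULT, evict 5, frames=[2,1] (faults so far: 6)
  step 11: ref 1 -> HIT, frames=[2,1] (faults so far: 6)
  step 12: ref 2 -> HIT, frames=[2,1] (faults so far: 6)
  step 13: ref 5 -> FAULT, evict 2, frames=[5,1] (faults so far: 7)
  step 14: ref 1 -> HIT, frames=[5,1] (faults so far: 7)
  step 15: ref 5 -> HIT, frames=[5,1] (faults so far: 7)
  Optimal total faults: 7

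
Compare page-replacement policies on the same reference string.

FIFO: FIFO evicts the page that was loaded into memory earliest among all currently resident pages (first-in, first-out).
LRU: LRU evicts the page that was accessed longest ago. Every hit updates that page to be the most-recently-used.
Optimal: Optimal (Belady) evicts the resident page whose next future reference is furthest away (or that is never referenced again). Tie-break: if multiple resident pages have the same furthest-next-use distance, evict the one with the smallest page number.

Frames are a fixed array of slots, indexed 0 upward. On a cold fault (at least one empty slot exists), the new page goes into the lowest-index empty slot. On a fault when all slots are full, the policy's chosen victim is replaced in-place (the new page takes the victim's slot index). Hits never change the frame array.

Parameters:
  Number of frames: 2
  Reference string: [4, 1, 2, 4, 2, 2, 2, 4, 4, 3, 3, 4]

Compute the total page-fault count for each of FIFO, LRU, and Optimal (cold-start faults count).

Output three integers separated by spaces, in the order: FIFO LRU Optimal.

Answer: 5 5 4

Derivation:
--- FIFO ---
  step 0: ref 4 -> FAULT, frames=[4,-] (faults so far: 1)
  step 1: ref 1 -> FAULT, frames=[4,1] (faults so far: 2)
  step 2: ref 2 -> FAULT, evict 4, frames=[2,1] (faults so far: 3)
  step 3: ref 4 -> FAULT, evict 1, frames=[2,4] (faults so far: 4)
  step 4: ref 2 -> HIT, frames=[2,4] (faults so far: 4)
  step 5: ref 2 -> HIT, frames=[2,4] (faults so far: 4)
  step 6: ref 2 -> HIT, frames=[2,4] (faults so far: 4)
  step 7: ref 4 -> HIT, frames=[2,4] (faults so far: 4)
  step 8: ref 4 -> HIT, frames=[2,4] (faults so far: 4)
  step 9: ref 3 -> FAULT, evict 2, frames=[3,4] (faults so far: 5)
  step 10: ref 3 -> HIT, frames=[3,4] (faults so far: 5)
  step 11: ref 4 -> HIT, frames=[3,4] (faults so far: 5)
  FIFO total faults: 5
--- LRU ---
  step 0: ref 4 -> FAULT, frames=[4,-] (faults so far: 1)
  step 1: ref 1 -> FAULT, frames=[4,1] (faults so far: 2)
  step 2: ref 2 -> FAULT, evict 4, frames=[2,1] (faults so far: 3)
  step 3: ref 4 -> FAULT, evict 1, frames=[2,4] (faults so far: 4)
  step 4: ref 2 -> HIT, frames=[2,4] (faults so far: 4)
  step 5: ref 2 -> HIT, frames=[2,4] (faults so far: 4)
  step 6: ref 2 -> HIT, frames=[2,4] (faults so far: 4)
  step 7: ref 4 -> HIT, frames=[2,4] (faults so far: 4)
  step 8: ref 4 -> HIT, frames=[2,4] (faults so far: 4)
  step 9: ref 3 -> FAULT, evict 2, frames=[3,4] (faults so far: 5)
  step 10: ref 3 -> HIT, frames=[3,4] (faults so far: 5)
  step 11: ref 4 -> HIT, frames=[3,4] (faults so far: 5)
  LRU total faults: 5
--- Optimal ---
  step 0: ref 4 -> FAULT, frames=[4,-] (faults so far: 1)
  step 1: ref 1 -> FAULT, frames=[4,1] (faults so far: 2)
  step 2: ref 2 -> FAULT, evict 1, frames=[4,2] (faults so far: 3)
  step 3: ref 4 -> HIT, frames=[4,2] (faults so far: 3)
  step 4: ref 2 -> HIT, frames=[4,2] (faults so far: 3)
  step 5: ref 2 -> HIT, frames=[4,2] (faults so far: 3)
  step 6: ref 2 -> HIT, frames=[4,2] (faults so far: 3)
  step 7: ref 4 -> HIT, frames=[4,2] (faults so far: 3)
  step 8: ref 4 -> HIT, frames=[4,2] (faults so far: 3)
  step 9: ref 3 -> FAULT, evict 2, frames=[4,3] (faults so far: 4)
  step 10: ref 3 -> HIT, frames=[4,3] (faults so far: 4)
  step 11: ref 4 -> HIT, frames=[4,3] (faults so far: 4)
  Optimal total faults: 4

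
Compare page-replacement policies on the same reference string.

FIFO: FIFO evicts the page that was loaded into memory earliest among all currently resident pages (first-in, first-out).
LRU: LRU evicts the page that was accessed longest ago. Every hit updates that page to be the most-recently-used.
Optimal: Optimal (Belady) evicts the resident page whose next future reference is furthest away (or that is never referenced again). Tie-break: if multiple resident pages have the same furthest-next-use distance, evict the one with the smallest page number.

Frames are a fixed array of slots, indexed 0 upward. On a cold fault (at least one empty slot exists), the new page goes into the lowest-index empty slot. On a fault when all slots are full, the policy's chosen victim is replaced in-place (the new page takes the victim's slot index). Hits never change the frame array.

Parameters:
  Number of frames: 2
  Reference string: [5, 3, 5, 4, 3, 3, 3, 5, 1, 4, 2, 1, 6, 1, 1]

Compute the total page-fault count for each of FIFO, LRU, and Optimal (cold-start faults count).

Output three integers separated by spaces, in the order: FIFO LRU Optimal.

--- FIFO ---
  step 0: ref 5 -> FAULT, frames=[5,-] (faults so far: 1)
  step 1: ref 3 -> FAULT, frames=[5,3] (faults so far: 2)
  step 2: ref 5 -> HIT, frames=[5,3] (faults so far: 2)
  step 3: ref 4 -> FAULT, evict 5, frames=[4,3] (faults so far: 3)
  step 4: ref 3 -> HIT, frames=[4,3] (faults so far: 3)
  step 5: ref 3 -> HIT, frames=[4,3] (faults so far: 3)
  step 6: ref 3 -> HIT, frames=[4,3] (faults so far: 3)
  step 7: ref 5 -> FAULT, evict 3, frames=[4,5] (faults so far: 4)
  step 8: ref 1 -> FAULT, evict 4, frames=[1,5] (faults so far: 5)
  step 9: ref 4 -> FAULT, evict 5, frames=[1,4] (faults so far: 6)
  step 10: ref 2 -> FAULT, evict 1, frames=[2,4] (faults so far: 7)
  step 11: ref 1 -> FAULT, evict 4, frames=[2,1] (faults so far: 8)
  step 12: ref 6 -> FAULT, evict 2, frames=[6,1] (faults so far: 9)
  step 13: ref 1 -> HIT, frames=[6,1] (faults so far: 9)
  step 14: ref 1 -> HIT, frames=[6,1] (faults so far: 9)
  FIFO total faults: 9
--- LRU ---
  step 0: ref 5 -> FAULT, frames=[5,-] (faults so far: 1)
  step 1: ref 3 -> FAULT, frames=[5,3] (faults so far: 2)
  step 2: ref 5 -> HIT, frames=[5,3] (faults so far: 2)
  step 3: ref 4 -> FAULT, evict 3, frames=[5,4] (faults so far: 3)
  step 4: ref 3 -> FAULT, evict 5, frames=[3,4] (faults so far: 4)
  step 5: ref 3 -> HIT, frames=[3,4] (faults so far: 4)
  step 6: ref 3 -> HIT, frames=[3,4] (faults so far: 4)
  step 7: ref 5 -> FAULT, evict 4, frames=[3,5] (faults so far: 5)
  step 8: ref 1 -> FAULT, evict 3, frames=[1,5] (faults so far: 6)
  step 9: ref 4 -> FAULT, evict 5, frames=[1,4] (faults so far: 7)
  step 10: ref 2 -> FAULT, evict 1, frames=[2,4] (faults so far: 8)
  step 11: ref 1 -> FAULT, evict 4, frames=[2,1] (faults so far: 9)
  step 12: ref 6 -> FAULT, evict 2, frames=[6,1] (faults so far: 10)
  step 13: ref 1 -> HIT, frames=[6,1] (faults so far: 10)
  step 14: ref 1 -> HIT, frames=[6,1] (faults so far: 10)
  LRU total faults: 10
--- Optimal ---
  step 0: ref 5 -> FAULT, frames=[5,-] (faults so far: 1)
  step 1: ref 3 -> FAULT, frames=[5,3] (faults so far: 2)
  step 2: ref 5 -> HIT, frames=[5,3] (faults so far: 2)
  step 3: ref 4 -> FAULT, evict 5, frames=[4,3] (faults so far: 3)
  step 4: ref 3 -> HIT, frames=[4,3] (faults so far: 3)
  step 5: ref 3 -> HIT, frames=[4,3] (faults so far: 3)
  step 6: ref 3 -> HIT, frames=[4,3] (faults so far: 3)
  step 7: ref 5 -> FAULT, evict 3, frames=[4,5] (faults so far: 4)
  step 8: ref 1 -> FAULT, evict 5, frames=[4,1] (faults so far: 5)
  step 9: ref 4 -> HIT, frames=[4,1] (faults so far: 5)
  step 10: ref 2 -> FAULT, evict 4, frames=[2,1] (faults so far: 6)
  step 11: ref 1 -> HIT, frames=[2,1] (faults so far: 6)
  step 12: ref 6 -> FAULT, evict 2, frames=[6,1] (faults so far: 7)
  step 13: ref 1 -> HIT, frames=[6,1] (faults so far: 7)
  step 14: ref 1 -> HIT, frames=[6,1] (faults so far: 7)
  Optimal total faults: 7

Answer: 9 10 7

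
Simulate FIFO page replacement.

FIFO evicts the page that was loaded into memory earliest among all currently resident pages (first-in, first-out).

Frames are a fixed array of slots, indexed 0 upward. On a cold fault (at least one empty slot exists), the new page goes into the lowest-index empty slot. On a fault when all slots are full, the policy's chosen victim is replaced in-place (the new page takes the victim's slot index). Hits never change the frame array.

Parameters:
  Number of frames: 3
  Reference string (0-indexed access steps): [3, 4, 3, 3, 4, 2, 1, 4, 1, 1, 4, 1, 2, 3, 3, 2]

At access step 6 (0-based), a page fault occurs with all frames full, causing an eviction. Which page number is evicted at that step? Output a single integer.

Answer: 3

Derivation:
Step 0: ref 3 -> FAULT, frames=[3,-,-]
Step 1: ref 4 -> FAULT, frames=[3,4,-]
Step 2: ref 3 -> HIT, frames=[3,4,-]
Step 3: ref 3 -> HIT, frames=[3,4,-]
Step 4: ref 4 -> HIT, frames=[3,4,-]
Step 5: ref 2 -> FAULT, frames=[3,4,2]
Step 6: ref 1 -> FAULT, evict 3, frames=[1,4,2]
At step 6: evicted page 3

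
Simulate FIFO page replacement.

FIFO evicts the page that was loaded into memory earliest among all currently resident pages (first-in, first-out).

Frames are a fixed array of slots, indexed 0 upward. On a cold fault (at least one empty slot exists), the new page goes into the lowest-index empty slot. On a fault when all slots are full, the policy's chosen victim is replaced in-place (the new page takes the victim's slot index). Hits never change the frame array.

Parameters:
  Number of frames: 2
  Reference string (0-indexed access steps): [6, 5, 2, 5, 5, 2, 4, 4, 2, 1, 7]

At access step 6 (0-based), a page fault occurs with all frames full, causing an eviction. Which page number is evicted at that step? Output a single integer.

Step 0: ref 6 -> FAULT, frames=[6,-]
Step 1: ref 5 -> FAULT, frames=[6,5]
Step 2: ref 2 -> FAULT, evict 6, frames=[2,5]
Step 3: ref 5 -> HIT, frames=[2,5]
Step 4: ref 5 -> HIT, frames=[2,5]
Step 5: ref 2 -> HIT, frames=[2,5]
Step 6: ref 4 -> FAULT, evict 5, frames=[2,4]
At step 6: evicted page 5

Answer: 5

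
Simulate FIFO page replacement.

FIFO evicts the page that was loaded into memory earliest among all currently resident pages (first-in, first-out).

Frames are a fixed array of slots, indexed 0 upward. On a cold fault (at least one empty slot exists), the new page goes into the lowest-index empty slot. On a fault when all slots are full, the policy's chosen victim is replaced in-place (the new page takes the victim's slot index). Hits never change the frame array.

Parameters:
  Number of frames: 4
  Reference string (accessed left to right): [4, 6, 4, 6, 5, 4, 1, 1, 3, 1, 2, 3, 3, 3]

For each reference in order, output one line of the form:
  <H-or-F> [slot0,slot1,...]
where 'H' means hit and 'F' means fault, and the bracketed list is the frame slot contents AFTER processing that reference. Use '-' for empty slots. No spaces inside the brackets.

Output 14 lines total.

F [4,-,-,-]
F [4,6,-,-]
H [4,6,-,-]
H [4,6,-,-]
F [4,6,5,-]
H [4,6,5,-]
F [4,6,5,1]
H [4,6,5,1]
F [3,6,5,1]
H [3,6,5,1]
F [3,2,5,1]
H [3,2,5,1]
H [3,2,5,1]
H [3,2,5,1]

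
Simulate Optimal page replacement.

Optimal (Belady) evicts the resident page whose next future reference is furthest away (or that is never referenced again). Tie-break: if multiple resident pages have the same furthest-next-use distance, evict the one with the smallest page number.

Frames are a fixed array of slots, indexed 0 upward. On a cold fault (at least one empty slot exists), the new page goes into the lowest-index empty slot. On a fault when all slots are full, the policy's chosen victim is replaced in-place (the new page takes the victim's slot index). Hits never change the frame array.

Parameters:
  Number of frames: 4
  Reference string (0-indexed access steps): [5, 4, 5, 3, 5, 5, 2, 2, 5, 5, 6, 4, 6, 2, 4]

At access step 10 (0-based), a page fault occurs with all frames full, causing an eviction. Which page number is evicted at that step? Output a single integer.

Answer: 3

Derivation:
Step 0: ref 5 -> FAULT, frames=[5,-,-,-]
Step 1: ref 4 -> FAULT, frames=[5,4,-,-]
Step 2: ref 5 -> HIT, frames=[5,4,-,-]
Step 3: ref 3 -> FAULT, frames=[5,4,3,-]
Step 4: ref 5 -> HIT, frames=[5,4,3,-]
Step 5: ref 5 -> HIT, frames=[5,4,3,-]
Step 6: ref 2 -> FAULT, frames=[5,4,3,2]
Step 7: ref 2 -> HIT, frames=[5,4,3,2]
Step 8: ref 5 -> HIT, frames=[5,4,3,2]
Step 9: ref 5 -> HIT, frames=[5,4,3,2]
Step 10: ref 6 -> FAULT, evict 3, frames=[5,4,6,2]
At step 10: evicted page 3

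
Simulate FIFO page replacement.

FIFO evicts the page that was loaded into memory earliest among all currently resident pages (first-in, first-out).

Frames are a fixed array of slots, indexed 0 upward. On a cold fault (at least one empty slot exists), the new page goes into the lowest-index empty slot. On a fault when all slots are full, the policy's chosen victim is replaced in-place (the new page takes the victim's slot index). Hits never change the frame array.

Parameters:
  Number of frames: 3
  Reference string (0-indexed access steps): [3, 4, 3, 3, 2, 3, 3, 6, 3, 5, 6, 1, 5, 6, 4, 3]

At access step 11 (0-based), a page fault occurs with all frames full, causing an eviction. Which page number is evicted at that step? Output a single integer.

Step 0: ref 3 -> FAULT, frames=[3,-,-]
Step 1: ref 4 -> FAULT, frames=[3,4,-]
Step 2: ref 3 -> HIT, frames=[3,4,-]
Step 3: ref 3 -> HIT, frames=[3,4,-]
Step 4: ref 2 -> FAULT, frames=[3,4,2]
Step 5: ref 3 -> HIT, frames=[3,4,2]
Step 6: ref 3 -> HIT, frames=[3,4,2]
Step 7: ref 6 -> FAULT, evict 3, frames=[6,4,2]
Step 8: ref 3 -> FAULT, evict 4, frames=[6,3,2]
Step 9: ref 5 -> FAULT, evict 2, frames=[6,3,5]
Step 10: ref 6 -> HIT, frames=[6,3,5]
Step 11: ref 1 -> FAULT, evict 6, frames=[1,3,5]
At step 11: evicted page 6

Answer: 6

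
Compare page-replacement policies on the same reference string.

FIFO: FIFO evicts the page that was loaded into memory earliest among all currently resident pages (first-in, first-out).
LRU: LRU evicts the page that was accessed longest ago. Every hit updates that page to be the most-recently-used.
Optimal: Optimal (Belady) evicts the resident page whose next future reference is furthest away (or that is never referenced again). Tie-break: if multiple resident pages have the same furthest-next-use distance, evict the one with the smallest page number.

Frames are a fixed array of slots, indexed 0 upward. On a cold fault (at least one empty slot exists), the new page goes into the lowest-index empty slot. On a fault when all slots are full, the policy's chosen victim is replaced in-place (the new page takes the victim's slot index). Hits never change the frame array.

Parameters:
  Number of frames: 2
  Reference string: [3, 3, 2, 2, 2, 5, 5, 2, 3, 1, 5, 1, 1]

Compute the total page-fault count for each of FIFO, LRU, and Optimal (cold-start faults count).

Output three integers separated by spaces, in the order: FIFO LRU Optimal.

--- FIFO ---
  step 0: ref 3 -> FAULT, frames=[3,-] (faults so far: 1)
  step 1: ref 3 -> HIT, frames=[3,-] (faults so far: 1)
  step 2: ref 2 -> FAULT, frames=[3,2] (faults so far: 2)
  step 3: ref 2 -> HIT, frames=[3,2] (faults so far: 2)
  step 4: ref 2 -> HIT, frames=[3,2] (faults so far: 2)
  step 5: ref 5 -> FAULT, evict 3, frames=[5,2] (faults so far: 3)
  step 6: ref 5 -> HIT, frames=[5,2] (faults so far: 3)
  step 7: ref 2 -> HIT, frames=[5,2] (faults so far: 3)
  step 8: ref 3 -> FAULT, evict 2, frames=[5,3] (faults so far: 4)
  step 9: ref 1 -> FAULT, evict 5, frames=[1,3] (faults so far: 5)
  step 10: ref 5 -> FAULT, evict 3, frames=[1,5] (faults so far: 6)
  step 11: ref 1 -> HIT, frames=[1,5] (faults so far: 6)
  step 12: ref 1 -> HIT, frames=[1,5] (faults so far: 6)
  FIFO total faults: 6
--- LRU ---
  step 0: ref 3 -> FAULT, frames=[3,-] (faults so far: 1)
  step 1: ref 3 -> HIT, frames=[3,-] (faults so far: 1)
  step 2: ref 2 -> FAULT, frames=[3,2] (faults so far: 2)
  step 3: ref 2 -> HIT, frames=[3,2] (faults so far: 2)
  step 4: ref 2 -> HIT, frames=[3,2] (faults so far: 2)
  step 5: ref 5 -> FAULT, evict 3, frames=[5,2] (faults so far: 3)
  step 6: ref 5 -> HIT, frames=[5,2] (faults so far: 3)
  step 7: ref 2 -> HIT, frames=[5,2] (faults so far: 3)
  step 8: ref 3 -> FAULT, evict 5, frames=[3,2] (faults so far: 4)
  step 9: ref 1 -> FAULT, evict 2, frames=[3,1] (faults so far: 5)
  step 10: ref 5 -> FAULT, evict 3, frames=[5,1] (faults so far: 6)
  step 11: ref 1 -> HIT, frames=[5,1] (faults so far: 6)
  step 12: ref 1 -> HIT, frames=[5,1] (faults so far: 6)
  LRU total faults: 6
--- Optimal ---
  step 0: ref 3 -> FAULT, frames=[3,-] (faults so far: 1)
  step 1: ref 3 -> HIT, frames=[3,-] (faults so far: 1)
  step 2: ref 2 -> FAULT, frames=[3,2] (faults so far: 2)
  step 3: ref 2 -> HIT, frames=[3,2] (faults so far: 2)
  step 4: ref 2 -> HIT, frames=[3,2] (faults so far: 2)
  step 5: ref 5 -> FAULT, evict 3, frames=[5,2] (faults so far: 3)
  step 6: ref 5 -> HIT, frames=[5,2] (faults so far: 3)
  step 7: ref 2 -> HIT, frames=[5,2] (faults so far: 3)
  step 8: ref 3 -> FAULT, evict 2, frames=[5,3] (faults so far: 4)
  step 9: ref 1 -> FAULT, evict 3, frames=[5,1] (faults so far: 5)
  step 10: ref 5 -> HIT, frames=[5,1] (faults so far: 5)
  step 11: ref 1 -> HIT, frames=[5,1] (faults so far: 5)
  step 12: ref 1 -> HIT, frames=[5,1] (faults so far: 5)
  Optimal total faults: 5

Answer: 6 6 5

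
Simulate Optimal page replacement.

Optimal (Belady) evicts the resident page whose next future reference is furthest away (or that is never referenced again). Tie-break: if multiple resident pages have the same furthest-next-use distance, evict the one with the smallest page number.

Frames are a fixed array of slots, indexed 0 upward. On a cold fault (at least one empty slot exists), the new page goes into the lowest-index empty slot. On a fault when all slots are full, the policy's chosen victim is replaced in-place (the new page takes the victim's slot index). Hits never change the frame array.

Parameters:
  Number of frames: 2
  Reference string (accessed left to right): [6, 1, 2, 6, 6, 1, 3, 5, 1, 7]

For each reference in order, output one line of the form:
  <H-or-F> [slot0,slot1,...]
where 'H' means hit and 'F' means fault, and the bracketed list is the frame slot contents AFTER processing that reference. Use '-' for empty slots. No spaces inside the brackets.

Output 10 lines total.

F [6,-]
F [6,1]
F [6,2]
H [6,2]
H [6,2]
F [6,1]
F [3,1]
F [5,1]
H [5,1]
F [5,7]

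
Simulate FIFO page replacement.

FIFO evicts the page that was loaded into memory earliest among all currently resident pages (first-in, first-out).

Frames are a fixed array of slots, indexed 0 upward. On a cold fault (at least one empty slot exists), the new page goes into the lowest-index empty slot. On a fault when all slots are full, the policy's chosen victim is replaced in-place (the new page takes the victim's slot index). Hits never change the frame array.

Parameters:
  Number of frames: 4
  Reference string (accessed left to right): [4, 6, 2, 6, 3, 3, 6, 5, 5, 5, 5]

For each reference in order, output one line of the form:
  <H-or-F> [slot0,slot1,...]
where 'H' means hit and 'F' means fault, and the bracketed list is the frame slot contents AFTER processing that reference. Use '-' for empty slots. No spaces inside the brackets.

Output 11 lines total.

F [4,-,-,-]
F [4,6,-,-]
F [4,6,2,-]
H [4,6,2,-]
F [4,6,2,3]
H [4,6,2,3]
H [4,6,2,3]
F [5,6,2,3]
H [5,6,2,3]
H [5,6,2,3]
H [5,6,2,3]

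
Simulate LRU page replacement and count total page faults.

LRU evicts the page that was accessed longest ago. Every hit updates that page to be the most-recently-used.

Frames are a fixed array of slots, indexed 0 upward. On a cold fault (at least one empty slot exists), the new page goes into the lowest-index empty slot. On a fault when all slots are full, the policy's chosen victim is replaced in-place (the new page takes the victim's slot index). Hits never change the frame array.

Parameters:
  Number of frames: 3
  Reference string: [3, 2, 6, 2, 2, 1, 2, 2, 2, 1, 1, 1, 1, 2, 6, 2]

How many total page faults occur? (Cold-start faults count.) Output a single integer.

Step 0: ref 3 → FAULT, frames=[3,-,-]
Step 1: ref 2 → FAULT, frames=[3,2,-]
Step 2: ref 6 → FAULT, frames=[3,2,6]
Step 3: ref 2 → HIT, frames=[3,2,6]
Step 4: ref 2 → HIT, frames=[3,2,6]
Step 5: ref 1 → FAULT (evict 3), frames=[1,2,6]
Step 6: ref 2 → HIT, frames=[1,2,6]
Step 7: ref 2 → HIT, frames=[1,2,6]
Step 8: ref 2 → HIT, frames=[1,2,6]
Step 9: ref 1 → HIT, frames=[1,2,6]
Step 10: ref 1 → HIT, frames=[1,2,6]
Step 11: ref 1 → HIT, frames=[1,2,6]
Step 12: ref 1 → HIT, frames=[1,2,6]
Step 13: ref 2 → HIT, frames=[1,2,6]
Step 14: ref 6 → HIT, frames=[1,2,6]
Step 15: ref 2 → HIT, frames=[1,2,6]
Total faults: 4

Answer: 4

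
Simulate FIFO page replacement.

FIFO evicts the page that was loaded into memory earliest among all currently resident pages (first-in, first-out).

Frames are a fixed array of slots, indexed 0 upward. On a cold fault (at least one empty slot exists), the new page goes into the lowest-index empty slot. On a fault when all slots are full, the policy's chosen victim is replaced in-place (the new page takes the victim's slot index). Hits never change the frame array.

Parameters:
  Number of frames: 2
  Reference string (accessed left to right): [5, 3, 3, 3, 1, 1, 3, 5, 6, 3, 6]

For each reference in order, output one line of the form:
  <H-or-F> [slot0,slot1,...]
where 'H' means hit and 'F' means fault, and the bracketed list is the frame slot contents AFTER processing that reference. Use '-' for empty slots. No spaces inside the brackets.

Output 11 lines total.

F [5,-]
F [5,3]
H [5,3]
H [5,3]
F [1,3]
H [1,3]
H [1,3]
F [1,5]
F [6,5]
F [6,3]
H [6,3]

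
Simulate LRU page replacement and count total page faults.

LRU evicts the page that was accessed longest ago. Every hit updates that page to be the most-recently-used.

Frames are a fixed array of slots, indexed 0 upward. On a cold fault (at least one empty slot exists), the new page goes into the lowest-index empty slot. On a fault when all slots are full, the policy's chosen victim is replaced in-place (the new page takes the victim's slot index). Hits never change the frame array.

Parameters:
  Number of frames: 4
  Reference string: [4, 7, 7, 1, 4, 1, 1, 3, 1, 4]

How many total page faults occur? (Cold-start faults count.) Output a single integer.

Answer: 4

Derivation:
Step 0: ref 4 → FAULT, frames=[4,-,-,-]
Step 1: ref 7 → FAULT, frames=[4,7,-,-]
Step 2: ref 7 → HIT, frames=[4,7,-,-]
Step 3: ref 1 → FAULT, frames=[4,7,1,-]
Step 4: ref 4 → HIT, frames=[4,7,1,-]
Step 5: ref 1 → HIT, frames=[4,7,1,-]
Step 6: ref 1 → HIT, frames=[4,7,1,-]
Step 7: ref 3 → FAULT, frames=[4,7,1,3]
Step 8: ref 1 → HIT, frames=[4,7,1,3]
Step 9: ref 4 → HIT, frames=[4,7,1,3]
Total faults: 4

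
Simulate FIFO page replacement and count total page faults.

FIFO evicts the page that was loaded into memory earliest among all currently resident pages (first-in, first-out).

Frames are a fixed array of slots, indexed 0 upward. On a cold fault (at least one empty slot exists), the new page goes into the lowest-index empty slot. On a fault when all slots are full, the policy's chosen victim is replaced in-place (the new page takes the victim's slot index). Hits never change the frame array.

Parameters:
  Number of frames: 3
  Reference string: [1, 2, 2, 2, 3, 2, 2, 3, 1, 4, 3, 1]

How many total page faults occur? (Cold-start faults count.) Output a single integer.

Step 0: ref 1 → FAULT, frames=[1,-,-]
Step 1: ref 2 → FAULT, frames=[1,2,-]
Step 2: ref 2 → HIT, frames=[1,2,-]
Step 3: ref 2 → HIT, frames=[1,2,-]
Step 4: ref 3 → FAULT, frames=[1,2,3]
Step 5: ref 2 → HIT, frames=[1,2,3]
Step 6: ref 2 → HIT, frames=[1,2,3]
Step 7: ref 3 → HIT, frames=[1,2,3]
Step 8: ref 1 → HIT, frames=[1,2,3]
Step 9: ref 4 → FAULT (evict 1), frames=[4,2,3]
Step 10: ref 3 → HIT, frames=[4,2,3]
Step 11: ref 1 → FAULT (evict 2), frames=[4,1,3]
Total faults: 5

Answer: 5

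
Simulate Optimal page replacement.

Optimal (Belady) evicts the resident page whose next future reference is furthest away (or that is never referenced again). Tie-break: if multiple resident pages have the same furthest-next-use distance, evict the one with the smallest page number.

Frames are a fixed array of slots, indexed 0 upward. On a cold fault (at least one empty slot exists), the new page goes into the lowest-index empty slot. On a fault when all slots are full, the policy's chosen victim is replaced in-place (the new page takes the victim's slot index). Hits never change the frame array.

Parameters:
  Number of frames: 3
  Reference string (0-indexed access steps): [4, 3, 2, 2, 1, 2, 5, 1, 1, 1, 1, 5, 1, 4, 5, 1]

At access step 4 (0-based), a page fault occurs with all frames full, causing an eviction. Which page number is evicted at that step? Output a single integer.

Answer: 3

Derivation:
Step 0: ref 4 -> FAULT, frames=[4,-,-]
Step 1: ref 3 -> FAULT, frames=[4,3,-]
Step 2: ref 2 -> FAULT, frames=[4,3,2]
Step 3: ref 2 -> HIT, frames=[4,3,2]
Step 4: ref 1 -> FAULT, evict 3, frames=[4,1,2]
At step 4: evicted page 3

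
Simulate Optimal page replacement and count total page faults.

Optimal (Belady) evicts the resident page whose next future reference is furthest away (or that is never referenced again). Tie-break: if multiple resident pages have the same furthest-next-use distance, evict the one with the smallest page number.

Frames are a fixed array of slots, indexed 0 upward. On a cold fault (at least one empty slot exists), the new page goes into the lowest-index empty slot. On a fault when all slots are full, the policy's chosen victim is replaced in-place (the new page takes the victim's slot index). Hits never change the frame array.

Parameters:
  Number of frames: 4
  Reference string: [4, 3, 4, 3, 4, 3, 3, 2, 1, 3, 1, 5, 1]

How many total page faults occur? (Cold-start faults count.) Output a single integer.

Step 0: ref 4 → FAULT, frames=[4,-,-,-]
Step 1: ref 3 → FAULT, frames=[4,3,-,-]
Step 2: ref 4 → HIT, frames=[4,3,-,-]
Step 3: ref 3 → HIT, frames=[4,3,-,-]
Step 4: ref 4 → HIT, frames=[4,3,-,-]
Step 5: ref 3 → HIT, frames=[4,3,-,-]
Step 6: ref 3 → HIT, frames=[4,3,-,-]
Step 7: ref 2 → FAULT, frames=[4,3,2,-]
Step 8: ref 1 → FAULT, frames=[4,3,2,1]
Step 9: ref 3 → HIT, frames=[4,3,2,1]
Step 10: ref 1 → HIT, frames=[4,3,2,1]
Step 11: ref 5 → FAULT (evict 2), frames=[4,3,5,1]
Step 12: ref 1 → HIT, frames=[4,3,5,1]
Total faults: 5

Answer: 5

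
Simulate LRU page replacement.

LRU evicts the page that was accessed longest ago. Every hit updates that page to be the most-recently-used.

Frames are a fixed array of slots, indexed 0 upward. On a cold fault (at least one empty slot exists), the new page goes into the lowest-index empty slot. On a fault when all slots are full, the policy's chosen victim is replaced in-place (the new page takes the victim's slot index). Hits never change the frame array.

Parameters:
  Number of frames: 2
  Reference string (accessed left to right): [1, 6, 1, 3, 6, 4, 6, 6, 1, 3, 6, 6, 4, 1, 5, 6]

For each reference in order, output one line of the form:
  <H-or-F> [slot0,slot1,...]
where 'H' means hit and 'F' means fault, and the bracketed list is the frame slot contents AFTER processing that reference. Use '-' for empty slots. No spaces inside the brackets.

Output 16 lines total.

F [1,-]
F [1,6]
H [1,6]
F [1,3]
F [6,3]
F [6,4]
H [6,4]
H [6,4]
F [6,1]
F [3,1]
F [3,6]
H [3,6]
F [4,6]
F [4,1]
F [5,1]
F [5,6]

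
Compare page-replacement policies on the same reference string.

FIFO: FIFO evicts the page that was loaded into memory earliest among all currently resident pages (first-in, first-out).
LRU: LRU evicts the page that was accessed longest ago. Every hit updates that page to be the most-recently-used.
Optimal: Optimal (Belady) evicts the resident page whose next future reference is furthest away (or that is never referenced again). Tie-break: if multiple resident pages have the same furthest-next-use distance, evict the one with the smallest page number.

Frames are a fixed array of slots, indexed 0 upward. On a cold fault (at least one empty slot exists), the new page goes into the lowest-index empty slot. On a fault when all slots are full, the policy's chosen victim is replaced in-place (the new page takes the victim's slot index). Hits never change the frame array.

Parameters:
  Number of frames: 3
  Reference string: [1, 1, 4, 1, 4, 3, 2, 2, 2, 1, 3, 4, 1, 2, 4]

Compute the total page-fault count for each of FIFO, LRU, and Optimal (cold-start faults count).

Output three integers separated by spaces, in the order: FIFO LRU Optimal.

--- FIFO ---
  step 0: ref 1 -> FAULT, frames=[1,-,-] (faults so far: 1)
  step 1: ref 1 -> HIT, frames=[1,-,-] (faults so far: 1)
  step 2: ref 4 -> FAULT, frames=[1,4,-] (faults so far: 2)
  step 3: ref 1 -> HIT, frames=[1,4,-] (faults so far: 2)
  step 4: ref 4 -> HIT, frames=[1,4,-] (faults so far: 2)
  step 5: ref 3 -> FAULT, frames=[1,4,3] (faults so far: 3)
  step 6: ref 2 -> FAULT, evict 1, frames=[2,4,3] (faults so far: 4)
  step 7: ref 2 -> HIT, frames=[2,4,3] (faults so far: 4)
  step 8: ref 2 -> HIT, frames=[2,4,3] (faults so far: 4)
  step 9: ref 1 -> FAULT, evict 4, frames=[2,1,3] (faults so far: 5)
  step 10: ref 3 -> HIT, frames=[2,1,3] (faults so far: 5)
  step 11: ref 4 -> FAULT, evict 3, frames=[2,1,4] (faults so far: 6)
  step 12: ref 1 -> HIT, frames=[2,1,4] (faults so far: 6)
  step 13: ref 2 -> HIT, frames=[2,1,4] (faults so far: 6)
  step 14: ref 4 -> HIT, frames=[2,1,4] (faults so far: 6)
  FIFO total faults: 6
--- LRU ---
  step 0: ref 1 -> FAULT, frames=[1,-,-] (faults so far: 1)
  step 1: ref 1 -> HIT, frames=[1,-,-] (faults so far: 1)
  step 2: ref 4 -> FAULT, frames=[1,4,-] (faults so far: 2)
  step 3: ref 1 -> HIT, frames=[1,4,-] (faults so far: 2)
  step 4: ref 4 -> HIT, frames=[1,4,-] (faults so far: 2)
  step 5: ref 3 -> FAULT, frames=[1,4,3] (faults so far: 3)
  step 6: ref 2 -> FAULT, evict 1, frames=[2,4,3] (faults so far: 4)
  step 7: ref 2 -> HIT, frames=[2,4,3] (faults so far: 4)
  step 8: ref 2 -> HIT, frames=[2,4,3] (faults so far: 4)
  step 9: ref 1 -> FAULT, evict 4, frames=[2,1,3] (faults so far: 5)
  step 10: ref 3 -> HIT, frames=[2,1,3] (faults so far: 5)
  step 11: ref 4 -> FAULT, evict 2, frames=[4,1,3] (faults so far: 6)
  step 12: ref 1 -> HIT, frames=[4,1,3] (faults so far: 6)
  step 13: ref 2 -> FAULT, evict 3, frames=[4,1,2] (faults so far: 7)
  step 14: ref 4 -> HIT, frames=[4,1,2] (faults so far: 7)
  LRU total faults: 7
--- Optimal ---
  step 0: ref 1 -> FAULT, frames=[1,-,-] (faults so far: 1)
  step 1: ref 1 -> HIT, frames=[1,-,-] (faults so far: 1)
  step 2: ref 4 -> FAULT, frames=[1,4,-] (faults so far: 2)
  step 3: ref 1 -> HIT, frames=[1,4,-] (faults so far: 2)
  step 4: ref 4 -> HIT, frames=[1,4,-] (faults so far: 2)
  step 5: ref 3 -> FAULT, frames=[1,4,3] (faults so far: 3)
  step 6: ref 2 -> FAULT, evict 4, frames=[1,2,3] (faults so far: 4)
  step 7: ref 2 -> HIT, frames=[1,2,3] (faults so far: 4)
  step 8: ref 2 -> HIT, frames=[1,2,3] (faults so far: 4)
  step 9: ref 1 -> HIT, frames=[1,2,3] (faults so far: 4)
  step 10: ref 3 -> HIT, frames=[1,2,3] (faults so far: 4)
  step 11: ref 4 -> FAULT, evict 3, frames=[1,2,4] (faults so far: 5)
  step 12: ref 1 -> HIT, frames=[1,2,4] (faults so far: 5)
  step 13: ref 2 -> HIT, frames=[1,2,4] (faults so far: 5)
  step 14: ref 4 -> HIT, frames=[1,2,4] (faults so far: 5)
  Optimal total faults: 5

Answer: 6 7 5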